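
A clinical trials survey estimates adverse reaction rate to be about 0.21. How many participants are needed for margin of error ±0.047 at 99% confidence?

n = z²p(1-p)/E² = 2.576²×0.21×0.79/0.047² = 498.4 → n = 499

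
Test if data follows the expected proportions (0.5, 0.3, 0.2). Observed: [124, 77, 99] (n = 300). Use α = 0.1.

Expected: [150.0, 90.0, 60.0]. χ² = 31.734. df = 2, critical = 4.605. Reject H₀.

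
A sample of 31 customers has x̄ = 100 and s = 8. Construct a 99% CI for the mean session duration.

CI = x̄ ± t*(s/√n) = 100 ± 2.75(8/√31) = (96.05, 103.95)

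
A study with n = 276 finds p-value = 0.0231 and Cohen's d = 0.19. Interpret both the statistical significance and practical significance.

Statistically significant (p = 0.0231 < 0.05). Cohen's d = 0.19 indicates a very small effect size. Both statistical and practical significance should be considered.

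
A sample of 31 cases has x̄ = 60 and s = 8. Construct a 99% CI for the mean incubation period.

CI = x̄ ± t*(s/√n) = 60 ± 2.75(8/√31) = (56.05, 63.95)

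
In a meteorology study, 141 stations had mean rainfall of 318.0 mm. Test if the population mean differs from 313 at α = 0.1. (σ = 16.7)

z = (x̄ - μ₀)/(σ/√n) = (318.0 - 313)/(16.7/√141) = 3.555. Critical value: ±1.645. Since |3.555| > 1.645, Reject H₀.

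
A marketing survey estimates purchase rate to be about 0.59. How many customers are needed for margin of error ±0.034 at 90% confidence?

n = z²p(1-p)/E² = 1.645²×0.59×0.41/0.034² = 566.3 → n = 567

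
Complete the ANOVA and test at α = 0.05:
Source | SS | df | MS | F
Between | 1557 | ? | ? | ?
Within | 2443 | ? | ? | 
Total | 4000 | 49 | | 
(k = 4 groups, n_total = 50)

df_between = 3, df_within = 46. MS_between = 519.0, MS_within = 53.11. F = 9.772, F_crit ≈ 2.807. Reject H₀.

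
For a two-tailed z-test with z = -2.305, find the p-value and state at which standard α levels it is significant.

p = 2·P(Z > |-2.305|) = 2·(1 - Φ(2.305)) ≈ 0.0212. Significant at α = 0.1; Significant at α = 0.05.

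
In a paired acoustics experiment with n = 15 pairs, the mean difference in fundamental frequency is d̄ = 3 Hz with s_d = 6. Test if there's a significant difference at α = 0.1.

t = d̄/(s_d/√n) = 3/(6/√15) = 1.936. df = 14, critical t = ±1.761. Reject H₀.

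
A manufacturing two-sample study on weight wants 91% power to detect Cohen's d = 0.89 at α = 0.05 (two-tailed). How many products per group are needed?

z_{α/2} = 1.96, z_β = Φ⁻¹(0.91) = 1.341. For large effect (d = 0.89): n per group = 2(z_{α/2} + z_β)²/d² = 2(1.96 + 1.341)²/0.89² = 27.5 → 28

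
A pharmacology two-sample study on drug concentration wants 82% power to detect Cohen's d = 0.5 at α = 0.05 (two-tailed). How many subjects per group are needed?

z_{α/2} = 1.96, z_β = Φ⁻¹(0.82) = 0.915. For medium effect (d = 0.5): n per group = 2(z_{α/2} + z_β)²/d² = 2(1.96 + 0.915)²/0.5² = 66.1 → 67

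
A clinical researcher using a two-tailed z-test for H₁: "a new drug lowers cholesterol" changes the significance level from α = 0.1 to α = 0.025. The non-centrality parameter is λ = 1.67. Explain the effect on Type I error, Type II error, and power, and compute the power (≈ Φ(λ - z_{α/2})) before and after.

Decreasing α from 0.1 to 0.025:
• Type I error rate decreases (α is the Type I rate by definition).
• Critical value moves from z_{α/2} = 1.645 to 2.241, so power = Φ(λ - z_{α/2}) goes from Φ(1.67 - 1.645) = 0.51 to Φ(1.67 - 2.241) = 0.284.
• Type II error rate β = 1 - power therefore increases (0.49 → 0.716).
Appropriate when false positives are costly — here, approving an ineffective drug — patients take a useless medication and may skip effective alternatives.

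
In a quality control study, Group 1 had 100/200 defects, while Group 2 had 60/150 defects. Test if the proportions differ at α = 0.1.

p̂₁ = 0.5, p̂₂ = 0.4, pooled p̂ = 0.457. z = 1.858. Critical: ±1.645. Reject H₀.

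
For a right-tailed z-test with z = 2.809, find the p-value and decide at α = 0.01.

p = P(Z > 2.809) = 1 - Φ(2.809) ≈ 0.0025. Since p < 0.01, reject H₀ (significant) at α = 0.01.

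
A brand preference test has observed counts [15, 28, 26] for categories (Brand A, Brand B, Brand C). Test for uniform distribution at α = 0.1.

Expected = 23 each. χ² = Σ(O-E)²/E = 4.261. df = 2, critical value = 4.605. Fail to reject H₀.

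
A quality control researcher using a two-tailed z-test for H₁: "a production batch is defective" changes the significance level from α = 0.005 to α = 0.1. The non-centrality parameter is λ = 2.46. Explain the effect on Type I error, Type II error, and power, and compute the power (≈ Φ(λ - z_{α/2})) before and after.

Increasing α from 0.005 to 0.1:
• Type I error rate increases (α is the Type I rate by definition).
• Critical value moves from z_{α/2} = 2.807 to 1.645, so power = Φ(λ - z_{α/2}) goes from Φ(2.46 - 2.807) = 0.364 to Φ(2.46 - 1.645) = 0.792.
• Type II error rate β = 1 - power therefore decreases (0.636 → 0.208).
Appropriate when false negatives are costly — here, shipping a defective batch — faulty products reach customers.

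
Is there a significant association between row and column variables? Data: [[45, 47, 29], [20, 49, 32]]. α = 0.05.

χ² = 8.068. df = 2, critical = 5.991. Reject H₀. Variables are dependent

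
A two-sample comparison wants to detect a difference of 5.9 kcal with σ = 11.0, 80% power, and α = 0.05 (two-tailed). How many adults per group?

n per group = 2(z_α/2 + z_β)²σ²/d² = 2×(1.96 + 0.84)²×11.0²/5.9² = 54.5 → n = 55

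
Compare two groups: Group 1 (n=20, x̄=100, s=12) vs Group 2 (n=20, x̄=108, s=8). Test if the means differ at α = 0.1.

Pooled sp = 10.2. t = -2.481, df = 38. Critical t = ±1.686. Reject H₀.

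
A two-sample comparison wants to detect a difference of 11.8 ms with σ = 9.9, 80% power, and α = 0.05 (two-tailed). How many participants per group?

n per group = 2(z_α/2 + z_β)²σ²/d² = 2×(1.96 + 0.84)²×9.9²/11.8² = 11.04 → n = 12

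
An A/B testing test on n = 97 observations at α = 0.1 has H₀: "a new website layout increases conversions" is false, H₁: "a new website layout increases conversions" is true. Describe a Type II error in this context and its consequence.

Type II error: failing to reject H₀ when it is false — concluding that a new website layout increases conversions is not supported when in fact it is. Consequence: discarding a layout that would have improved conversions — lost revenue.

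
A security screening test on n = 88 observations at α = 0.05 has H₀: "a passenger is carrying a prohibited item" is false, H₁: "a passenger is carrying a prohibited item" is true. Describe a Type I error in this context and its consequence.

Type I error: rejecting H₀ when it is true — concluding that a passenger is carrying a prohibited item when in fact it is not. Consequence: detaining an innocent passenger — delay and inconvenience.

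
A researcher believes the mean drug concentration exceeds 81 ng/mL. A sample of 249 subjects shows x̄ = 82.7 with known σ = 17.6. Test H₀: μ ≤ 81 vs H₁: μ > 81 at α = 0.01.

z = 1.524. Critical value: 2.33. Fail to reject H₀.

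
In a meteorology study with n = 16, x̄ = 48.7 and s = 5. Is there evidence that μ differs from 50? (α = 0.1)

t = (x̄ - μ₀)/(s/√n) = (48.7 - 50)/(5/√16) = -1.04. df = 15, critical t = ±1.753. Fail to reject H₀.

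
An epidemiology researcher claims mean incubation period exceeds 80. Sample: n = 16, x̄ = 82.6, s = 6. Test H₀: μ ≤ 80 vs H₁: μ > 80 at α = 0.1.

t = (82.6 - 80)/(6/√16) = 1.733, df = 15. Critical t = 1.341. Reject H₀.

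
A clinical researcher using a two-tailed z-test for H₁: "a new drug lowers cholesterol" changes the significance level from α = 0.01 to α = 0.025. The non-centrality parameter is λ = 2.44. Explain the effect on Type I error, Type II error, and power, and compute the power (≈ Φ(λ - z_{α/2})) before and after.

Increasing α from 0.01 to 0.025:
• Type I error rate increases (α is the Type I rate by definition).
• Critical value moves from z_{α/2} = 2.576 to 2.241, so power = Φ(λ - z_{α/2}) goes from Φ(2.44 - 2.576) = 0.446 to Φ(2.44 - 2.241) = 0.579.
• Type II error rate β = 1 - power therefore decreases (0.554 → 0.421).
Appropriate when false negatives are costly — here, shelving an effective drug — patients miss out on a treatment that would have helped.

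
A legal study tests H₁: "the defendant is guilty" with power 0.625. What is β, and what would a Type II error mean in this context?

β = 1 - power = 1 - 0.625 = 0.375. A Type II error is failing to reject H₀ when H₀ is false (false negative) — here, failing to conclude that the defendant is guilty when in fact it is true. Consequence: acquitting a guilty person.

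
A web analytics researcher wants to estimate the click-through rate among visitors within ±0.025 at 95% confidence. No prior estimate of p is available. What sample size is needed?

Conservative approach: use p = 0.5 (maximizes p(1-p) = 0.25). n = z²(0.25)/E² = 1.96²×0.25/0.025² = 1536.6 → n = 1537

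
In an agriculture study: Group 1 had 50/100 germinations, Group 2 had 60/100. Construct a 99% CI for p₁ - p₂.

p̂₁ = 0.5, p̂₂ = 0.6. Difference = -0.1. CI = (-0.28, 0.08)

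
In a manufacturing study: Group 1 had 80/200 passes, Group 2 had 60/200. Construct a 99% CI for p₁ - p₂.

p̂₁ = 0.4, p̂₂ = 0.3. Difference = 0.1. CI = (-0.022, 0.222)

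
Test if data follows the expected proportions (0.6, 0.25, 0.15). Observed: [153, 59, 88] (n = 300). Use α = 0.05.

Expected: [180.0, 75.0, 45.0]. χ² = 48.552. df = 2, critical = 5.991. Reject H₀.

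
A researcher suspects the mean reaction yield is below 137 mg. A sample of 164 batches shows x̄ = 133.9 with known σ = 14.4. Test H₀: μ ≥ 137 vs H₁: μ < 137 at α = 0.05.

z = -2.757. Critical value: -1.645. Reject H₀.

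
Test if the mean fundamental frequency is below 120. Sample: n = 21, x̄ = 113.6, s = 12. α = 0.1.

t = (113.6 - 120)/(12/√21) = -2.444, df = 20. Critical t = -1.325. Reject H₀.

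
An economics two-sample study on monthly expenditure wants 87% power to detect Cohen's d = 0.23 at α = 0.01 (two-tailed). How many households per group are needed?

z_{α/2} = 2.576, z_β = Φ⁻¹(0.87) = 1.126. For small effect (d = 0.23): n per group = 2(z_{α/2} + z_β)²/d² = 2(2.576 + 1.126)²/0.23² = 518.1 → 519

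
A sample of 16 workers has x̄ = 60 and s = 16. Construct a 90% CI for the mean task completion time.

CI = x̄ ± t*(s/√n) = 60 ± 1.753(16/√16) = (52.99, 67.01)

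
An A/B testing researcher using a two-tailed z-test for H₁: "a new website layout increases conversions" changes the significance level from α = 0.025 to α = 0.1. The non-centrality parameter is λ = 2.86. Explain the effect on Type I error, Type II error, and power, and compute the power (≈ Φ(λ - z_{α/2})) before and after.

Increasing α from 0.025 to 0.1:
• Type I error rate increases (α is the Type I rate by definition).
• Critical value moves from z_{α/2} = 2.241 to 1.645, so power = Φ(λ - z_{α/2}) goes from Φ(2.86 - 2.241) = 0.732 to Φ(2.86 - 1.645) = 0.888.
• Type II error rate β = 1 - power therefore decreases (0.268 → 0.112).
Appropriate when false negatives are costly — here, discarding a layout that would have improved conversions — lost revenue.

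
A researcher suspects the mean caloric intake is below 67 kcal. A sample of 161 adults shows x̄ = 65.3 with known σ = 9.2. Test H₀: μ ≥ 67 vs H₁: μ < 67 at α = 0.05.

z = -2.345. Critical value: -1.645. Reject H₀.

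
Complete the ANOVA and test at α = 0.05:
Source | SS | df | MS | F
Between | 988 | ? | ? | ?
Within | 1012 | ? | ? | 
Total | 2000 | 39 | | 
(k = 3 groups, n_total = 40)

df_between = 2, df_within = 37. MS_between = 494.0, MS_within = 27.35. F = 18.061, F_crit ≈ 3.252. Reject H₀.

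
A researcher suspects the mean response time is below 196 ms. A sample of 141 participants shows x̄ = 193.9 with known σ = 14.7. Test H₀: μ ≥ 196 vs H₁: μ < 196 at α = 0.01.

z = -1.696. Critical value: -2.33. Fail to reject H₀.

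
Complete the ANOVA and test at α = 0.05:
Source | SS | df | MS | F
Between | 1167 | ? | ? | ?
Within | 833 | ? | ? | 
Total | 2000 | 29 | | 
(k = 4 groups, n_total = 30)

df_between = 3, df_within = 26. MS_between = 389.0, MS_within = 32.04. F = 12.142, F_crit ≈ 2.975. Reject H₀.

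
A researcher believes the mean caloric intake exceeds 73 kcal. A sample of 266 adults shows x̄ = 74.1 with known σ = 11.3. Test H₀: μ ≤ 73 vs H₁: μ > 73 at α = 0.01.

z = 1.588. Critical value: 2.33. Fail to reject H₀.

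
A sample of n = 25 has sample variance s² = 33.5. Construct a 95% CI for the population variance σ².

df = 24. χ²_{0.025} = 39.364, χ²_{0.975} = 12.401. CI for σ² = ((n-1)s²/χ²_{α/2}, (n-1)s²/χ²_{1-α/2}) = (24·33.5/39.364, 24·33.5/12.401) = (20.42, 64.83)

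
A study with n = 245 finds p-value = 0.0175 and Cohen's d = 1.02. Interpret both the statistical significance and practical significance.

Statistically significant (p = 0.0175 < 0.05). Cohen's d = 1.02 indicates a large effect size. Both statistical and practical significance should be considered.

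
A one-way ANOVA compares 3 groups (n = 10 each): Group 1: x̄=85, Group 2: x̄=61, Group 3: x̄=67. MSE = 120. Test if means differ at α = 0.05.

Grand mean = 71.0. SS_between = 3120.0, MS_between = 1560.0. F = 13.0, F_crit ≈ 3.354. Reject H₀.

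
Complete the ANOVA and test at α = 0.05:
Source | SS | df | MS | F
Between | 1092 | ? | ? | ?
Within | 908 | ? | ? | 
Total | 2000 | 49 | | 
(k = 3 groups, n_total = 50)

df_between = 2, df_within = 47. MS_between = 546.0, MS_within = 19.32. F = 28.262, F_crit ≈ 3.195. Reject H₀.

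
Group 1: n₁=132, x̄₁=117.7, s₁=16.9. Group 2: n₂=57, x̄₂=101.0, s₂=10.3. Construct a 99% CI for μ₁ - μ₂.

Difference = 16.7. SE = √(16.9²/132 + 10.3²/57) = 2.006. CI = (11.53, 21.87)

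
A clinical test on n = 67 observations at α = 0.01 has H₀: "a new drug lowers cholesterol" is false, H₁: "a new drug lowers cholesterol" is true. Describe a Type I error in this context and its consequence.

Type I error: rejecting H₀ when it is true — concluding that a new drug lowers cholesterol when in fact it is not. Consequence: approving an ineffective drug — patients take a useless medication and may skip effective alternatives.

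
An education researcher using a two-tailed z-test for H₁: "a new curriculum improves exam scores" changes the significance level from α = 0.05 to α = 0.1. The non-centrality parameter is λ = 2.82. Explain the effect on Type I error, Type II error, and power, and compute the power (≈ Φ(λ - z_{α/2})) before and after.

Increasing α from 0.05 to 0.1:
• Type I error rate increases (α is the Type I rate by definition).
• Critical value moves from z_{α/2} = 1.96 to 1.645, so power = Φ(λ - z_{α/2}) goes from Φ(2.82 - 1.96) = 0.805 to Φ(2.82 - 1.645) = 0.88.
• Type II error rate β = 1 - power therefore decreases (0.195 → 0.12).
Appropriate when false negatives are costly — here, keeping the old curriculum when the new one would have helped students.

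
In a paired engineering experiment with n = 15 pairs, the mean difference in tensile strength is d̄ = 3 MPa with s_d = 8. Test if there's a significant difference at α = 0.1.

t = d̄/(s_d/√n) = 3/(8/√15) = 1.452. df = 14, critical t = ±1.761. Fail to reject H₀.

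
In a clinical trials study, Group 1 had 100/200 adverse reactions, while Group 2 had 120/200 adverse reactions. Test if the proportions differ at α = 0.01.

p̂₁ = 0.5, p̂₂ = 0.6, pooled p̂ = 0.55. z = -2.01. Critical: ±2.576. Fail to reject H₀.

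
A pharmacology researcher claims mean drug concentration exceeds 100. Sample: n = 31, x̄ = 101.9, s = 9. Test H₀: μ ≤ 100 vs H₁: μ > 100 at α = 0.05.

t = (101.9 - 100)/(9/√31) = 1.175, df = 30. Critical t = 1.697. Fail to reject H₀.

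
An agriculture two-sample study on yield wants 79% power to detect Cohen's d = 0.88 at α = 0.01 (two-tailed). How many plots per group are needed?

z_{α/2} = 2.576, z_β = Φ⁻¹(0.79) = 0.806. For large effect (d = 0.88): n per group = 2(z_{α/2} + z_β)²/d² = 2(2.576 + 0.806)²/0.88² = 29.5 → 30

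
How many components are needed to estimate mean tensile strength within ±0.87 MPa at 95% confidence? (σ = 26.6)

n = (z*σ/E)² = (1.96×26.6/0.87)² = 3591.2 → n = 3592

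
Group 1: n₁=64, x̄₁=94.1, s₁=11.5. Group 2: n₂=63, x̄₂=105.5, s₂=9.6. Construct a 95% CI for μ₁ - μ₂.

Difference = -11.4. SE = √(11.5²/64 + 9.6²/63) = 1.879. CI = (-15.08, -7.72)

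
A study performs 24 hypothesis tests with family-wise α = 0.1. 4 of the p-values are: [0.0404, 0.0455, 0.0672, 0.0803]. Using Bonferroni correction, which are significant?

Bonferroni α = 0.1/24 = 0.00417. None of the given p-values are significant.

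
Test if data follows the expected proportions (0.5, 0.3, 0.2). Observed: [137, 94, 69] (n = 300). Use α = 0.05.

Expected: [150.0, 90.0, 60.0]. χ² = 2.654. df = 2, critical = 5.991. Fail to reject H₀.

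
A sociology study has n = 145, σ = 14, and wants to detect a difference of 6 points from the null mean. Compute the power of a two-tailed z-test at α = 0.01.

SE = σ/√n = 14/√145 = 1.163. Non-centrality λ = d/SE = 6/1.163 = 5.161. Power ≈ Φ(λ - z_{α/2}) = Φ(5.161 - 2.576) = Φ(2.585) = 0.995.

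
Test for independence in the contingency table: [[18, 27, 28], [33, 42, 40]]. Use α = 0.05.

χ² = 0.429. df = 2, critical = 5.991. Fail to reject H₀. No evidence of dependence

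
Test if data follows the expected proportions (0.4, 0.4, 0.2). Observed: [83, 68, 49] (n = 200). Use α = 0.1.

Expected: [80.0, 80.0, 40.0]. χ² = 3.938. df = 2, critical = 4.605. Fail to reject H₀.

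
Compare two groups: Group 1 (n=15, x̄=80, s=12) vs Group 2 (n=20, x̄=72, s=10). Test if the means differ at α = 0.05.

Pooled sp = 10.89. t = 2.15, df = 33. Critical t = ±2.035. Reject H₀.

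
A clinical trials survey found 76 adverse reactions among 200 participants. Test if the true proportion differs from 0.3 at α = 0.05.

p̂ = 0.38, p₀ = 0.3. z = (p̂ - p₀)/√(p₀(1-p₀)/n) = 2.469. Critical: ±1.96. Reject H₀.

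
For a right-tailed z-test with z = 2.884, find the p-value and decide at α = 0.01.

p = P(Z > 2.884) = 1 - Φ(2.884) ≈ 0.002. Since p < 0.01, reject H₀ (significant) at α = 0.01.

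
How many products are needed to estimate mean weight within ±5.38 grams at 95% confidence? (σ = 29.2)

n = (z*σ/E)² = (1.96×29.2/5.38)² = 113.2 → n = 114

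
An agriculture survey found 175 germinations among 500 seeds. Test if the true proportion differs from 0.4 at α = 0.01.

p̂ = 0.35, p₀ = 0.4. z = (p̂ - p₀)/√(p₀(1-p₀)/n) = -2.282. Critical: ±2.576. Fail to reject H₀.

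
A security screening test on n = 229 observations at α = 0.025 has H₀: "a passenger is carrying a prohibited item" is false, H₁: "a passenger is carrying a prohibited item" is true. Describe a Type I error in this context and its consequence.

Type I error: rejecting H₀ when it is true — concluding that a passenger is carrying a prohibited item when in fact it is not. Consequence: detaining an innocent passenger — delay and inconvenience.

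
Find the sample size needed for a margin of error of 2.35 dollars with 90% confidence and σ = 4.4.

n = (z*σ/E)² = (1.645×4.4/2.35)² = 9.5 → n = 10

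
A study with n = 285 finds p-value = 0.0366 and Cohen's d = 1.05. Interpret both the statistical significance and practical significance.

Statistically significant (p = 0.0366 < 0.05). Cohen's d = 1.05 indicates a large effect size. Both statistical and practical significance should be considered.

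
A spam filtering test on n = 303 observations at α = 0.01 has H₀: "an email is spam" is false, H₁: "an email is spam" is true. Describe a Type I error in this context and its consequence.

Type I error: rejecting H₀ when it is true — concluding that an email is spam when in fact it is not. Consequence: a legitimate email is sent to the spam folder and the user misses it.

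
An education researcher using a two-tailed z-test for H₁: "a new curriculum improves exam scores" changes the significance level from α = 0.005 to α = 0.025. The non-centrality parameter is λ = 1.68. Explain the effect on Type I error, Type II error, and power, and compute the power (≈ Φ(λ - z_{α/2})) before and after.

Increasing α from 0.005 to 0.025:
• Type I error rate increases (α is the Type I rate by definition).
• Critical value moves from z_{α/2} = 2.807 to 2.241, so power = Φ(λ - z_{α/2}) goes from Φ(1.68 - 2.807) = 0.13 to Φ(1.68 - 2.241) = 0.287.
• Type II error rate β = 1 - power therefore decreases (0.87 → 0.713).
Appropriate when false negatives are costly — here, keeping the old curriculum when the new one would have helped students.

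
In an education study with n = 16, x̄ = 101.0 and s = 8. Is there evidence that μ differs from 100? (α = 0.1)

t = (x̄ - μ₀)/(s/√n) = (101.0 - 100)/(8/√16) = 0.5. df = 15, critical t = ±1.753. Fail to reject H₀.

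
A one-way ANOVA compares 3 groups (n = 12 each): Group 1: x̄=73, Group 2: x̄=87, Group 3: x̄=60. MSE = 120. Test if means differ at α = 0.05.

Grand mean = 73.33. SS_between = 4376.0, MS_between = 2188.0. F = 18.233, F_crit ≈ 3.285. Reject H₀.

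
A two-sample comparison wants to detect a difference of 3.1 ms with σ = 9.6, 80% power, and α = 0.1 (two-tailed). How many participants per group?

n per group = 2(z_α/2 + z_β)²σ²/d² = 2×(1.645 + 0.84)²×9.6²/3.1² = 118.4 → n = 119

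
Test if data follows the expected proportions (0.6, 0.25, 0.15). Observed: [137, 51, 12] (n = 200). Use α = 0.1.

Expected: [120.0, 50.0, 30.0]. χ² = 13.228. df = 2, critical = 4.605. Reject H₀.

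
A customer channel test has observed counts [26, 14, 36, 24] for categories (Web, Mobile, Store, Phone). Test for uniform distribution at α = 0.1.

Expected = 25 each. χ² = Σ(O-E)²/E = 9.76. df = 3, critical value = 6.251. Reject H₀.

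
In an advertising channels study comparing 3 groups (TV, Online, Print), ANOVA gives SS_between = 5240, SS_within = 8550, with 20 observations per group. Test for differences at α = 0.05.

df_between = 2, df_within = 57. F = MS_between/MS_within = 2620.0/150.0 = 17.467. F_crit ≈ 3.159. Reject H₀. At least one mean differs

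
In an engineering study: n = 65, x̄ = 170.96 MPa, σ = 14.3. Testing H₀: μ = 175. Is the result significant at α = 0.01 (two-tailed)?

z = (170.96 - 175)/(14.3/√65) = -2.278. Since |z| ≤ 2.576, not significant at α = 0.01.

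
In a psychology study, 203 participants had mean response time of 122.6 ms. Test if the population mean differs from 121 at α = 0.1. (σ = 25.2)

z = (x̄ - μ₀)/(σ/√n) = (122.6 - 121)/(25.2/√203) = 0.905. Critical value: ±1.645. Since |0.905| ≤ 1.645, Fail to reject H₀.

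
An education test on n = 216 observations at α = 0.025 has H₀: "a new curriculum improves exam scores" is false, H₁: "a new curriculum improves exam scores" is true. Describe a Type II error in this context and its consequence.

Type II error: failing to reject H₀ when it is false — concluding that a new curriculum improves exam scores is not supported when in fact it is. Consequence: keeping the old curriculum when the new one would have helped students.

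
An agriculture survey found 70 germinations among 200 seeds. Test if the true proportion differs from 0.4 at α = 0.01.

p̂ = 0.35, p₀ = 0.4. z = (p̂ - p₀)/√(p₀(1-p₀)/n) = -1.443. Critical: ±2.576. Fail to reject H₀.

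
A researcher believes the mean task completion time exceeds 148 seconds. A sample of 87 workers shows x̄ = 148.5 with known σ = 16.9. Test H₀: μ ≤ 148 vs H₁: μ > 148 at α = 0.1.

z = 0.276. Critical value: 1.28. Fail to reject H₀.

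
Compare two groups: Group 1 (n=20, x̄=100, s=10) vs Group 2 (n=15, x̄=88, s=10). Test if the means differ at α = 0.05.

Pooled sp = 10.0. t = 3.513, df = 33. Critical t = ±2.035. Reject H₀.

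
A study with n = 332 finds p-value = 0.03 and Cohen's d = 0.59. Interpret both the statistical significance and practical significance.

Statistically significant (p = 0.03 < 0.05). Cohen's d = 0.59 indicates a medium effect size. Both statistical and practical significance should be considered.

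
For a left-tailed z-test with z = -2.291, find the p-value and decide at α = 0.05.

p = P(Z < -2.291) = Φ(-2.291) ≈ 0.011. Since p < 0.05, reject H₀ (significant) at α = 0.05.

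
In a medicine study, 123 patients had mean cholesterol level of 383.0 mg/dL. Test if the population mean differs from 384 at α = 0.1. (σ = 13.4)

z = (x̄ - μ₀)/(σ/√n) = (383.0 - 384)/(13.4/√123) = -0.828. Critical value: ±1.645. Since |-0.828| ≤ 1.645, Fail to reject H₀.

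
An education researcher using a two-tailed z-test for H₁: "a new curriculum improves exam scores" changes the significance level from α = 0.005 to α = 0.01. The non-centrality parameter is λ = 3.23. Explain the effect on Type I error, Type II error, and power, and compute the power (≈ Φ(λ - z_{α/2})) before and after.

Increasing α from 0.005 to 0.01:
• Type I error rate increases (α is the Type I rate by definition).
• Critical value moves from z_{α/2} = 2.807 to 2.576, so power = Φ(λ - z_{α/2}) goes from Φ(3.23 - 2.807) = 0.664 to Φ(3.23 - 2.576) = 0.743.
• Type II error rate β = 1 - power therefore decreases (0.336 → 0.257).
Appropriate when false negatives are costly — here, keeping the old curriculum when the new one would have helped students.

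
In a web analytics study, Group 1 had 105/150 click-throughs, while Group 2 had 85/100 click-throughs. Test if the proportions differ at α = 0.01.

p̂₁ = 0.7, p̂₂ = 0.85, pooled p̂ = 0.76. z = -2.721. Critical: ±2.576. Reject H₀.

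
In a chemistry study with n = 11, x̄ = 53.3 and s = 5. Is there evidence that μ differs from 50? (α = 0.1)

t = (x̄ - μ₀)/(s/√n) = (53.3 - 50)/(5/√11) = 2.189. df = 10, critical t = ±1.812. Reject H₀.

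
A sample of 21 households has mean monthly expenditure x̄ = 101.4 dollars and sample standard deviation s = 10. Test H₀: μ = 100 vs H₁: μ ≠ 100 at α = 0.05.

t = (x̄ - μ₀)/(s/√n) = (101.4 - 100)/(10/√21) = 0.642. df = 20, critical t = ±2.086. Fail to reject H₀.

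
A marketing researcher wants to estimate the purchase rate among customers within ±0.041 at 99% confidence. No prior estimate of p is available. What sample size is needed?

Conservative approach: use p = 0.5 (maximizes p(1-p) = 0.25). n = z²(0.25)/E² = 2.576²×0.25/0.041² = 986.9 → n = 987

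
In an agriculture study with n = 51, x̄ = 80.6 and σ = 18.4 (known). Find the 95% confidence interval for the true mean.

CI = x̄ ± z*(σ/√n) = 80.6 ± 1.96(18.4/√51) = 80.6 ± 5.05 = (75.55, 85.65)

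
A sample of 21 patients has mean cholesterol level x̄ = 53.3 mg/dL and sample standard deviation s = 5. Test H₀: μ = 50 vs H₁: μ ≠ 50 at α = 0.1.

t = (x̄ - μ₀)/(s/√n) = (53.3 - 50)/(5/√21) = 3.024. df = 20, critical t = ±1.725. Reject H₀.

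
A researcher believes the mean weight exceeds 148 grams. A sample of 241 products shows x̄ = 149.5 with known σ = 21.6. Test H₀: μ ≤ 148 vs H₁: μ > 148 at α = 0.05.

z = 1.078. Critical value: 1.645. Fail to reject H₀.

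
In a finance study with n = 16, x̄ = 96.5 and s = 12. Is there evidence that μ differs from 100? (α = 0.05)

t = (x̄ - μ₀)/(s/√n) = (96.5 - 100)/(12/√16) = -1.167. df = 15, critical t = ±2.131. Fail to reject H₀.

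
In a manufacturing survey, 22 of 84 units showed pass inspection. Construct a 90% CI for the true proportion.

p̂ = 0.262. CI = p̂ ± z*√(p̂(1-p̂)/n) = (0.183, 0.341)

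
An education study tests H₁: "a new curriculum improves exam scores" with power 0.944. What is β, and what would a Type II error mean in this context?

β = 1 - power = 1 - 0.944 = 0.056. A Type II error is failing to reject H₀ when H₀ is false (false negative) — here, failing to conclude that a new curriculum improves exam scores when in fact it is true. Consequence: keeping the old curriculum when the new one would have helped students.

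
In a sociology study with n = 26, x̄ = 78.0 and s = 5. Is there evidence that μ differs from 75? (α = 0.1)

t = (x̄ - μ₀)/(s/√n) = (78.0 - 75)/(5/√26) = 3.059. df = 25, critical t = ±1.708. Reject H₀.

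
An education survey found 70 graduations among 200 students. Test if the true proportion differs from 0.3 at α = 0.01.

p̂ = 0.35, p₀ = 0.3. z = (p̂ - p₀)/√(p₀(1-p₀)/n) = 1.543. Critical: ±2.576. Fail to reject H₀.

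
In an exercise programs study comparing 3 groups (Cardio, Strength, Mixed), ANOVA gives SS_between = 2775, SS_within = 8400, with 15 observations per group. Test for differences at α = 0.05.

df_between = 2, df_within = 42. F = MS_between/MS_within = 1387.5/200.0 = 6.938. F_crit ≈ 3.22. Reject H₀. At least one mean differs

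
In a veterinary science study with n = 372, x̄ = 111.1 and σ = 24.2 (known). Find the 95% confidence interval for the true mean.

CI = x̄ ± z*(σ/√n) = 111.1 ± 1.96(24.2/√372) = 111.1 ± 2.46 = (108.64, 113.56)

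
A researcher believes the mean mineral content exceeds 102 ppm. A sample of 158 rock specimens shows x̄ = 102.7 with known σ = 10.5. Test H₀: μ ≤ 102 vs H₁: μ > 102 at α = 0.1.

z = 0.838. Critical value: 1.28. Fail to reject H₀.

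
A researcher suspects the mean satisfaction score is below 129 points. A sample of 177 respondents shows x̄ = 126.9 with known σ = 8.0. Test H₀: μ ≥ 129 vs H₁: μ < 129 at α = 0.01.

z = -3.492. Critical value: -2.33. Reject H₀.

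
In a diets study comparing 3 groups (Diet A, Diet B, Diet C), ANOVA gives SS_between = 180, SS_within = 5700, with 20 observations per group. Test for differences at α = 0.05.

df_between = 2, df_within = 57. F = MS_between/MS_within = 90.0/100.0 = 0.9. F_crit ≈ 3.159. Fail to reject H₀.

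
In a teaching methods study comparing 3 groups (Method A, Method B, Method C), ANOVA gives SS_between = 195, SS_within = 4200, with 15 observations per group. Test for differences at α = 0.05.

df_between = 2, df_within = 42. F = MS_between/MS_within = 97.5/100.0 = 0.975. F_crit ≈ 3.22. Fail to reject H₀.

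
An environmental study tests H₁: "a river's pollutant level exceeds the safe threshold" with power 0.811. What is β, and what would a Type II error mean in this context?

β = 1 - power = 1 - 0.811 = 0.189. A Type II error is failing to reject H₀ when H₀ is false (false negative) — here, failing to conclude that a river's pollutant level exceeds the safe threshold when in fact it is true. Consequence: allowing unsafe pollution to continue.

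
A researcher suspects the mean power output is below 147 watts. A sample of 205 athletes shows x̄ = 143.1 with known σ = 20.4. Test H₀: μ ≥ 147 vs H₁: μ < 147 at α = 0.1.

z = -2.737. Critical value: -1.28. Reject H₀.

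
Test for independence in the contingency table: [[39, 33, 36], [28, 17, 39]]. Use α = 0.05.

χ² = 4.11. df = 2, critical = 5.991. Fail to reject H₀. No evidence of dependence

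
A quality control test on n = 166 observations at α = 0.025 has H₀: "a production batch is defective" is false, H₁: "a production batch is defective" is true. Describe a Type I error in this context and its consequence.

Type I error: rejecting H₀ when it is true — concluding that a production batch is defective when in fact it is not. Consequence: scrapping a good batch — wasted material and cost for no reason.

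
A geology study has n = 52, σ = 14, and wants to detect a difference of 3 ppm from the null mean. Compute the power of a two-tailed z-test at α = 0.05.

SE = σ/√n = 14/√52 = 1.941. Non-centrality λ = d/SE = 3/1.941 = 1.545. Power ≈ Φ(λ - z_{α/2}) = Φ(1.545 - 1.96) = Φ(-0.415) = 0.339.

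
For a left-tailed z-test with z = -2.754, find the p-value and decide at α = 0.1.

p = P(Z < -2.754) = Φ(-2.754) ≈ 0.0029. Since p < 0.1, reject H₀ (significant) at α = 0.1.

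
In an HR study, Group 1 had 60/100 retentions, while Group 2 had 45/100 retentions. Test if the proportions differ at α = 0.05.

p̂₁ = 0.6, p̂₂ = 0.45, pooled p̂ = 0.525. z = 2.124. Critical: ±1.96. Reject H₀.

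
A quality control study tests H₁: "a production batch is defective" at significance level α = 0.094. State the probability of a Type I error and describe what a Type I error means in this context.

P(Type I error) = α = 0.094. A Type I error is rejecting H₀ when H₀ is actually true (false positive) — here, concluding that a production batch is defective when in fact this is not the case. Consequence: scrapping a good batch — wasted material and cost for no reason.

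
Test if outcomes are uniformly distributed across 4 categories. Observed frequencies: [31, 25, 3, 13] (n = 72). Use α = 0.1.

Expected = 18 each. χ² = Σ(O-E)²/E = 26.0. df = 3, critical value = 6.251. Reject H₀.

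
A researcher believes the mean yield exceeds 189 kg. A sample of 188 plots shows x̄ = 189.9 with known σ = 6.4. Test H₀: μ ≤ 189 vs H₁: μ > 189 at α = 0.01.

z = 1.928. Critical value: 2.33. Fail to reject H₀.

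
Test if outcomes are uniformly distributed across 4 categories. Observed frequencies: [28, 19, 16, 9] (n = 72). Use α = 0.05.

Expected = 18 each. χ² = Σ(O-E)²/E = 10.333. df = 3, critical value = 7.815. Reject H₀.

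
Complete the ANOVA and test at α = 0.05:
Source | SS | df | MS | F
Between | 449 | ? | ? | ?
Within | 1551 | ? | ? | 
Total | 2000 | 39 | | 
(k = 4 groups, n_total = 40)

df_between = 3, df_within = 36. MS_between = 149.67, MS_within = 43.08. F = 3.474, F_crit ≈ 2.866. Reject H₀.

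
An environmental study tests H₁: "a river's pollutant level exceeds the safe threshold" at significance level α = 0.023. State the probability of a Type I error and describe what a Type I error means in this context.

P(Type I error) = α = 0.023. A Type I error is rejecting H₀ when H₀ is actually true (false positive) — here, concluding that a river's pollutant level exceeds the safe threshold when in fact this is not the case. Consequence: shutting down a compliant factory unnecessarily.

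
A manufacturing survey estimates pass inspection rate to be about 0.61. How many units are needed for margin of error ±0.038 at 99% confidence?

n = z²p(1-p)/E² = 2.576²×0.61×0.39/0.038² = 1093.2 → n = 1094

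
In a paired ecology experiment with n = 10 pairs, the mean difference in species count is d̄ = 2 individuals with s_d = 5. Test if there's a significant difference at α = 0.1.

t = d̄/(s_d/√n) = 2/(5/√10) = 1.265. df = 9, critical t = ±1.833. Fail to reject H₀.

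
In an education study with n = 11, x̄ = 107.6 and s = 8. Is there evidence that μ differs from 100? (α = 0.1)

t = (x̄ - μ₀)/(s/√n) = (107.6 - 100)/(8/√11) = 3.151. df = 10, critical t = ±1.812. Reject H₀.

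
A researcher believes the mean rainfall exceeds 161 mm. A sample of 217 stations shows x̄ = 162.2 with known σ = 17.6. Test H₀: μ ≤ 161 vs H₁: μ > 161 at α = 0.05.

z = 1.004. Critical value: 1.645. Fail to reject H₀.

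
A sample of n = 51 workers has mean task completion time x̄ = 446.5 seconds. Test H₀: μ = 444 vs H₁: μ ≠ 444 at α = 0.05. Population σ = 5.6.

z = (x̄ - μ₀)/(σ/√n) = (446.5 - 444)/(5.6/√51) = 3.188. Critical value: ±1.96. Since |3.188| > 1.96, Reject H₀.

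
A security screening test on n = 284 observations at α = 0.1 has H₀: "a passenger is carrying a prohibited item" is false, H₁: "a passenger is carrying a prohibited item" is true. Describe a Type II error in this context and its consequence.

Type II error: failing to reject H₀ when it is false — concluding that a passenger is carrying a prohibited item is not supported when in fact it is. Consequence: letting a prohibited item through — security breach.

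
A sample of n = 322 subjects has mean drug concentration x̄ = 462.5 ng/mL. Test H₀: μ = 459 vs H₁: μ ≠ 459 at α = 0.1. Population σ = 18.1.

z = (x̄ - μ₀)/(σ/√n) = (462.5 - 459)/(18.1/√322) = 3.47. Critical value: ±1.645. Since |3.47| > 1.645, Reject H₀.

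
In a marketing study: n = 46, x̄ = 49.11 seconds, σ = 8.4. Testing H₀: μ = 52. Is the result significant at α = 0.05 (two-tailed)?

z = (49.11 - 52)/(8.4/√46) = -2.333. Since |z| > 1.96, significant at α = 0.05.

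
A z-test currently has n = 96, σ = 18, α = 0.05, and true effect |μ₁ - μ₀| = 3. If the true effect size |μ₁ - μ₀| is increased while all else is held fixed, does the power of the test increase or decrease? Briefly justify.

Power increases: a larger true effect increases the non-centrality λ = |μ₁ - μ₀|/(σ/√n).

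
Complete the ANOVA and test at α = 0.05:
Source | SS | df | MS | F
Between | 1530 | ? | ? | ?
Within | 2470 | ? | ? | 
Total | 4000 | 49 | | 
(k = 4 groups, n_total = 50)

df_between = 3, df_within = 46. MS_between = 510.0, MS_within = 53.7. F = 9.498, F_crit ≈ 2.807. Reject H₀.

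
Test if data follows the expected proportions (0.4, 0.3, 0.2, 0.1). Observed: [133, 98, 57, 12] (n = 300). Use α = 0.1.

Expected: [120.0, 90.0, 60.0, 30.0]. χ² = 13.069. df = 3, critical = 6.251. Reject H₀.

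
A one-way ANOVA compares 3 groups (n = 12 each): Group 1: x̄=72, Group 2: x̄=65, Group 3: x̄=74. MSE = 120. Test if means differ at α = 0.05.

Grand mean = 70.33. SS_between = 536.0, MS_between = 268.0. F = 2.233, F_crit ≈ 3.285. Fail to reject H₀.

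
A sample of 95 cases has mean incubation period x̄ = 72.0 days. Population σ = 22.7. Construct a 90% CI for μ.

CI = x̄ ± z*(σ/√n) = 72.0 ± 1.645(22.7/√95) = 72.0 ± 3.83 = (68.17, 75.83)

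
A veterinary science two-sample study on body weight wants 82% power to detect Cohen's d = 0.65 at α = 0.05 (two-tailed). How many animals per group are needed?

z_{α/2} = 1.96, z_β = Φ⁻¹(0.82) = 0.915. For medium effect (d = 0.65): n per group = 2(z_{α/2} + z_β)²/d² = 2(1.96 + 0.915)²/0.65² = 39.1 → 40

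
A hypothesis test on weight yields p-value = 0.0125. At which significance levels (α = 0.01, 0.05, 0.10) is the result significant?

p = 0.0125. Significant at: α = 0.05, 0.1.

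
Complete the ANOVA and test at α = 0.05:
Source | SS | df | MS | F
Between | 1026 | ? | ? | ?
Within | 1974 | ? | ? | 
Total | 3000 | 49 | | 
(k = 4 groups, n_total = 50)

df_between = 3, df_within = 46. MS_between = 342.0, MS_within = 42.91. F = 7.97, F_crit ≈ 2.807. Reject H₀.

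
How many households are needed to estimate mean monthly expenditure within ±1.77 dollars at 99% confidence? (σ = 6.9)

n = (z*σ/E)² = (2.576×6.9/1.77)² = 100.8 → n = 101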